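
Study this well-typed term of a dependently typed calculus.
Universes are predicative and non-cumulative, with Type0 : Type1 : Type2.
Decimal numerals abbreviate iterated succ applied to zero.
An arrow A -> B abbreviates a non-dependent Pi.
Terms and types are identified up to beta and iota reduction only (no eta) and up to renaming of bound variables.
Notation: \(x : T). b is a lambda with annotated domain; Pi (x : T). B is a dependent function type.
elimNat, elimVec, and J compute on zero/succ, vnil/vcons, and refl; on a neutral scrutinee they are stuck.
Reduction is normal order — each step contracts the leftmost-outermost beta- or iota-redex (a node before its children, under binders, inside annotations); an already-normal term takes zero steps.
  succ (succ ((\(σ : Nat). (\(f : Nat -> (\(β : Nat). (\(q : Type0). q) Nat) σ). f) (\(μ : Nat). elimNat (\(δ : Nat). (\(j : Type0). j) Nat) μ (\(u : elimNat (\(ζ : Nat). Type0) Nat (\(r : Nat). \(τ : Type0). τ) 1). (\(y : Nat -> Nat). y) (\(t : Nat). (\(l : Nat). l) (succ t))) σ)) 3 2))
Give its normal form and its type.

reduced normal form:
  7
type:
  Nat
observation: normalization takes exactly 19 steps under the normal-order strategy.


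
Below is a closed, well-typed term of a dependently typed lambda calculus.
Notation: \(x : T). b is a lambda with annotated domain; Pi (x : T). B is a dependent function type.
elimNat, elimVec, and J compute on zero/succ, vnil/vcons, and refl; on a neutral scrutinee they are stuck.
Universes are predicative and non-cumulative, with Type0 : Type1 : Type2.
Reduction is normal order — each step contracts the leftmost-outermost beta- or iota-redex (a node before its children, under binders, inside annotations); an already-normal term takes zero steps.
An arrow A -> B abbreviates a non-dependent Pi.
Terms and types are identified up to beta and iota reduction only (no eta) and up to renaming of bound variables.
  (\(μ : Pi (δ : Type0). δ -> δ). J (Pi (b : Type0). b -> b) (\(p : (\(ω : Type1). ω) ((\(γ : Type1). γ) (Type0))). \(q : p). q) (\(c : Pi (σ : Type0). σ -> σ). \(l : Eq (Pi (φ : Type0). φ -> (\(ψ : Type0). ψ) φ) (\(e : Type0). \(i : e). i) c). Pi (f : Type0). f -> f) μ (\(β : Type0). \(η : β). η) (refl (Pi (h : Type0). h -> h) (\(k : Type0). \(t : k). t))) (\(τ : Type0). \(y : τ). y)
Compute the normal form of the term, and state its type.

reduced normal form:
  \(μ : Type0). \(δ : μ). δ
type:
  Pi (μ : Type0). μ -> μ
observation: normalization takes exactly 2 steps under the normal-order strategy.


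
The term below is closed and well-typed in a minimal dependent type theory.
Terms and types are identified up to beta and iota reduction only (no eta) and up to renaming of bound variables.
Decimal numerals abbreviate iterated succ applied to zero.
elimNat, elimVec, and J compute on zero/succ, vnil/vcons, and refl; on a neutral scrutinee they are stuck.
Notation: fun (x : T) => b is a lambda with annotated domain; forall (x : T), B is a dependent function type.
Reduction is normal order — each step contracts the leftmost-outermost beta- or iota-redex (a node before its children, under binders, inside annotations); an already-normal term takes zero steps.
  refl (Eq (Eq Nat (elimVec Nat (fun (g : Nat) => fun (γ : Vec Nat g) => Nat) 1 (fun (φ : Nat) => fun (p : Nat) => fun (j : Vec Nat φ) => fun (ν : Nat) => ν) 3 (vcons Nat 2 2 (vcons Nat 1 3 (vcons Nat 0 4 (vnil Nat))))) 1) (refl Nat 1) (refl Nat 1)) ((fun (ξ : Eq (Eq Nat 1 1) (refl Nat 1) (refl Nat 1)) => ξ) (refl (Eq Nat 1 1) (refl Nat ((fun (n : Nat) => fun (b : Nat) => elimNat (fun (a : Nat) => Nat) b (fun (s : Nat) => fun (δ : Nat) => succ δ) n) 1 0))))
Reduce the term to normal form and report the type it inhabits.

resulting normal form:
  refl (Eq (Eq Nat 1 1) (refl Nat 1) (refl Nat 1)) (refl (Eq Nat 1 1) (refl Nat 1))
type:
  Eq (Eq (Eq Nat 1 1) (refl Nat 1) (refl Nat 1)) (refl (Eq Nat 1 1) (refl Nat 1)) (refl (Eq Nat 1 1) (refl Nat 1))


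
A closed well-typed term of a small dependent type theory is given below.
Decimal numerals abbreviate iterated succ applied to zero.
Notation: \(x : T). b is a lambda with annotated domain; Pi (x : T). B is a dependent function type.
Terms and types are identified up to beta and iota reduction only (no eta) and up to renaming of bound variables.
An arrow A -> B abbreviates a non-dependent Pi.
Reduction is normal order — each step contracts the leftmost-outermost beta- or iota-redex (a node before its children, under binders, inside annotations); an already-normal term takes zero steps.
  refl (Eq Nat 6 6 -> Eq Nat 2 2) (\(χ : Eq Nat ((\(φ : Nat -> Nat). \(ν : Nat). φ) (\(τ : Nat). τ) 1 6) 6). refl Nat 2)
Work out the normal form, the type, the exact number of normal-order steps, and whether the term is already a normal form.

reduced normal form:
  refl (Eq Nat 6 6 -> Eq Nat 2 2) (\(χ : Eq Nat 6 6). refl Nat 2)
type:
  Eq (Eq Nat 6 6 -> Eq Nat 2 2) (\(χ : Eq Nat 6 6). refl Nat 2) (\(φ : Eq Nat 6 6). refl Nat 2)
reduction steps (normal order): 3
already normal: no
first redex: a beta-redex


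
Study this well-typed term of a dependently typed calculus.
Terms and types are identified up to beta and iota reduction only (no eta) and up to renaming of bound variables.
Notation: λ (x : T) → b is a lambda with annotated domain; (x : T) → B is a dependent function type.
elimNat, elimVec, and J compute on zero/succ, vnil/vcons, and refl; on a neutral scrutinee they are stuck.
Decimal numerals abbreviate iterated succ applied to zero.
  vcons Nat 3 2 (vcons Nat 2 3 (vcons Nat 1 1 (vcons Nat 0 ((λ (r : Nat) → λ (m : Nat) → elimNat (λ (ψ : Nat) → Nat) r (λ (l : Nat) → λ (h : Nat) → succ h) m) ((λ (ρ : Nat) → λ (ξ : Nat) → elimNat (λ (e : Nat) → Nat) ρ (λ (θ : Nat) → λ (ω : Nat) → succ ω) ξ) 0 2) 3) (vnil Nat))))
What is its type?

type:
  Vec Nat 4


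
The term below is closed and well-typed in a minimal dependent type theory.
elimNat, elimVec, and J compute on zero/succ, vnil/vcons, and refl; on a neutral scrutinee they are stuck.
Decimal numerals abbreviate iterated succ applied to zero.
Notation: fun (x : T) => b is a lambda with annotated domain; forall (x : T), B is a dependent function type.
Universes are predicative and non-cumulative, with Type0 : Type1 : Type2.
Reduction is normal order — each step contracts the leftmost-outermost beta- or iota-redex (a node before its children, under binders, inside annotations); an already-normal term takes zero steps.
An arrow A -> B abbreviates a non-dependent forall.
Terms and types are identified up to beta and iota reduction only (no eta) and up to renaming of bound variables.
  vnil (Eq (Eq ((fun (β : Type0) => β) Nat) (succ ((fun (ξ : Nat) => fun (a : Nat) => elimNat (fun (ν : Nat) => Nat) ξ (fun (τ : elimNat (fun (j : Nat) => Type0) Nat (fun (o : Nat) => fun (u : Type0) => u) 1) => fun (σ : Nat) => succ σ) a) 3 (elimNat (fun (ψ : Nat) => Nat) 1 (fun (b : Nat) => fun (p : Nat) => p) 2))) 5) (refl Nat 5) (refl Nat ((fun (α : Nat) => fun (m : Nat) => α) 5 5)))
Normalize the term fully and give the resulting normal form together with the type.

reduced normal form:
  vnil (Eq (Eq Nat 5 5) (refl Nat 5) (refl Nat 5))
type:
  Vec (Eq (Eq Nat 5 5) (refl Nat 5) (refl Nat 5)) 0
observation: the term reaches its normal form after 20 normal-order steps.


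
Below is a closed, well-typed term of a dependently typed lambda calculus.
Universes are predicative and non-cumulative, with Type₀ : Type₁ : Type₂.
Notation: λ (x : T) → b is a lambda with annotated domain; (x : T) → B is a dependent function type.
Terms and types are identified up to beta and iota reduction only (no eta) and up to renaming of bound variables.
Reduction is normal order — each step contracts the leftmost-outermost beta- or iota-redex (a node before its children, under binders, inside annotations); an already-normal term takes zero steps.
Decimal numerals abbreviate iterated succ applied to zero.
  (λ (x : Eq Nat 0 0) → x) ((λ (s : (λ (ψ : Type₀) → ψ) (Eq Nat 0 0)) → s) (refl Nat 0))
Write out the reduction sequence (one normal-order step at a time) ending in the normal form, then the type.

normal-order reduction sequence:
  (λ (x : Eq Nat 0 0) → x) ((λ (s : (λ (ψ : Type₀) → ψ) (Eq Nat 0 0)) → s) (refl Nat 0))
  ~> (λ (x : (λ (s : Type₀) → s) (Eq Nat 0 0)) → x) (refl Nat 0)
  ~> refl Nat 0
inferred type:
  Eq Nat 0 0


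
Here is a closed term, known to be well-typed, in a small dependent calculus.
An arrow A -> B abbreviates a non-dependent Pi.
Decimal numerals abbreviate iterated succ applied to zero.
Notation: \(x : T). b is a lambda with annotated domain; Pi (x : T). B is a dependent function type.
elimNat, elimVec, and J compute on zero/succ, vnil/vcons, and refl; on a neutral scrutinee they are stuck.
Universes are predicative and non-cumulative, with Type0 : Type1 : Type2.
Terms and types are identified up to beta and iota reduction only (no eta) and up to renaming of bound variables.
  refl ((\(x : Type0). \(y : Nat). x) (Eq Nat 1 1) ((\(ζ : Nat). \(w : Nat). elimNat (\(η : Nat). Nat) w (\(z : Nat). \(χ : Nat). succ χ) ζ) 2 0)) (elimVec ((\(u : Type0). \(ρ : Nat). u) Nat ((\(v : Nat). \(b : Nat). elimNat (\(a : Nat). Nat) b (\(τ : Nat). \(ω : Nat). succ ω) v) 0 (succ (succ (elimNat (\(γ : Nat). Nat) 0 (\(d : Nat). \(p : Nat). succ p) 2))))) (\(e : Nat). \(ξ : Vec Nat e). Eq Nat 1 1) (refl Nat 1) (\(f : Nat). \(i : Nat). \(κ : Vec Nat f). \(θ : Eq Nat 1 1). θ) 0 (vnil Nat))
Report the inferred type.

type:
  Eq (Eq Nat 1 1) (refl Nat 1) (refl Nat 1)


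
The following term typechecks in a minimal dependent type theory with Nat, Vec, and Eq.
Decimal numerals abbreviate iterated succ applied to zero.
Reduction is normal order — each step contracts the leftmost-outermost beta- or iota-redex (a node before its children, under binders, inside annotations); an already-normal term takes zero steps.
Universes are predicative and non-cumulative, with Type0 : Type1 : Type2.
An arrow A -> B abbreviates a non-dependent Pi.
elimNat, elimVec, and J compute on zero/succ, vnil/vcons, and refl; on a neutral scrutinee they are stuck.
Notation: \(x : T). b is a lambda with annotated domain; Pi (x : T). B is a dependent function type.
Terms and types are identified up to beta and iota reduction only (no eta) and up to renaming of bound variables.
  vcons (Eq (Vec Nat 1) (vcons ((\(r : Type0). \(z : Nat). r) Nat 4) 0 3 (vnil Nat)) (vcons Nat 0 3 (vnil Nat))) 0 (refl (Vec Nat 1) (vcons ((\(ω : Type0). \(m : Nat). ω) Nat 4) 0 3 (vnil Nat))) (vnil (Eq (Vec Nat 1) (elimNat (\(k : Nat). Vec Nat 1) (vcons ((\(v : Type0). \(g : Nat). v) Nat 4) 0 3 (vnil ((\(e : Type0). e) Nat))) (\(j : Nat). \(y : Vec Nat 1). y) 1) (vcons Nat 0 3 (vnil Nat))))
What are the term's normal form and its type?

resulting normal form:
  vcons (Eq (Vec Nat 1) (vcons Nat 0 3 (vnil Nat)) (vcons Nat 0 3 (vnil Nat))) 0 (refl (Vec Nat 1) (vcons Nat 0 3 (vnil Nat))) (vnil (Eq (Vec Nat 1) (vcons Nat 0 3 (vnil Nat)) (vcons Nat 0 3 (vnil Nat))))
inferred type:
  Vec (Eq (Vec Nat 1) (vcons Nat 0 3 (vnil Nat)) (vcons Nat 0 3 (vnil Nat))) 1
observation: 11 normal-order steps normalize the term, beginning with a beta-redex.


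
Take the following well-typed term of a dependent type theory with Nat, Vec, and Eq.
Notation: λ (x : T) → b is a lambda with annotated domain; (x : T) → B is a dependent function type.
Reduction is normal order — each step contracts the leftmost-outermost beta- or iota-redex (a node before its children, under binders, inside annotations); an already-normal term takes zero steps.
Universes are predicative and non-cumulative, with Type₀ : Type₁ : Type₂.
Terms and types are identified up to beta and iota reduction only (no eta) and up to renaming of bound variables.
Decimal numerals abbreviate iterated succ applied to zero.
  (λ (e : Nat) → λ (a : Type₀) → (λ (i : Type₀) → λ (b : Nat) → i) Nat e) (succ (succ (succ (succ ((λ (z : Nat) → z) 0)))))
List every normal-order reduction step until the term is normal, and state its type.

normal-order reduction sequence:
  (λ (e : Nat) → λ (a : Type₀) → (λ (i : Type₀) → λ (b : Nat) → i) Nat e) (succ (succ (succ (succ ((λ (z : Nat) → z) 0)))))
  ~> λ (e : Type₀) → (λ (a : Type₀) → λ (i : Nat) → a) Nat (succ (succ (succ (succ ((λ (b : Nat) → b) 0)))))
  ~> λ (e : Type₀) → (λ (a : Nat) → Nat) (succ (succ (succ (succ ((λ (i : Nat) → i) 0)))))
  ~> λ (e : Type₀) → Nat
type:
  (e : Type₀) → Type₀


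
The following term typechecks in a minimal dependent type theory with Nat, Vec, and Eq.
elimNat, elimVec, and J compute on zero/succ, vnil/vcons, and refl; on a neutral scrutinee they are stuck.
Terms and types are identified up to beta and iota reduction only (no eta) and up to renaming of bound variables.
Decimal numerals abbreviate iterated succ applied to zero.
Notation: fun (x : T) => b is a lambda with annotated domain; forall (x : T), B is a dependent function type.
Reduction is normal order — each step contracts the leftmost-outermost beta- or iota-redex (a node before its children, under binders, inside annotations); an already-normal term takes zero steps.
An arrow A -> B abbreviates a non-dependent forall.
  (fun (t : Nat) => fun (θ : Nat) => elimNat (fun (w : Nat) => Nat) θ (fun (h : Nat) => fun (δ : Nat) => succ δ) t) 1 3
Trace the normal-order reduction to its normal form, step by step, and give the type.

normal-order reduction:
  (fun (t : Nat) => fun (θ : Nat) => elimNat (fun (w : Nat) => Nat) θ (fun (h : Nat) => fun (δ : Nat) => succ δ) t) 1 3
  ~> (fun (t : Nat) => elimNat (fun (θ : Nat) => Nat) t (fun (w : Nat) => fun (h : Nat) => succ h) 1) 3
  ~> elimNat (fun (t : Nat) => Nat) 3 (fun (θ : Nat) => fun (w : Nat) => succ w) 1
  ~> (fun (t : Nat) => fun (θ : Nat) => succ θ) 0 (elimNat (fun (w : Nat) => Nat) 3 (fun (h : Nat) => fun (δ : Nat) => succ δ) 0)
  ~> (fun (t : Nat) => succ t) (elimNat (fun (θ : Nat) => Nat) 3 (fun (w : Nat) => fun (h : Nat) => succ h) 0)
  ~> succ (elimNat (fun (t : Nat) => Nat) 3 (fun (θ : Nat) => fun (w : Nat) => succ w) 0)
  ~> 4
inferred type:
  Nat


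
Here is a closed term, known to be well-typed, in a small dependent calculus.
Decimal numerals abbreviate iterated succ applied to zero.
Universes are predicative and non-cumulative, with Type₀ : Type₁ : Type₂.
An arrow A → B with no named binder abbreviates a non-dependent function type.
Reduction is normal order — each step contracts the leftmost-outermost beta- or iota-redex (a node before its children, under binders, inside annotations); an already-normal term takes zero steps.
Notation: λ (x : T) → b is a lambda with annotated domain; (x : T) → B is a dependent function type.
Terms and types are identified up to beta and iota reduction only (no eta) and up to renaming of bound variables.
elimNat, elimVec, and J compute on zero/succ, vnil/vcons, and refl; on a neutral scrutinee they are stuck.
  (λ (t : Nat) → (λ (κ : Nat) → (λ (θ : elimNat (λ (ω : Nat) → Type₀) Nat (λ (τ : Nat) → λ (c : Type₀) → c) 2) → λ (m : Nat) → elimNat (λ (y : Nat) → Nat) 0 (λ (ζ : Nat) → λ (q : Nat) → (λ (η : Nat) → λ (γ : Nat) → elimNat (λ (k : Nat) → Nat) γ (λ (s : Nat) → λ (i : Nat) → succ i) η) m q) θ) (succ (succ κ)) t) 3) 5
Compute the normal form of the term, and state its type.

resulting normal form:
  25
type:
  Nat
observation: normalization takes exactly 110 steps under the normal-order strategy.


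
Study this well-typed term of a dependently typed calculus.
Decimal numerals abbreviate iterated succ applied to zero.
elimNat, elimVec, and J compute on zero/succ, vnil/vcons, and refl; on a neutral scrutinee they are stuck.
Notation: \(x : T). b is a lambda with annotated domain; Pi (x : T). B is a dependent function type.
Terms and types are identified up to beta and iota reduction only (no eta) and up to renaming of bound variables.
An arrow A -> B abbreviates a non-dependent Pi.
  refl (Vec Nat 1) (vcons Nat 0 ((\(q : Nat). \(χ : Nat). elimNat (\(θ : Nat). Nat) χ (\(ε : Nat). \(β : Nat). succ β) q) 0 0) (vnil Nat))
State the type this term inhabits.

type:
  Eq (Vec Nat 1) (vcons Nat 0 0 (vnil Nat)) (vcons Nat 0 0 (vnil Nat))


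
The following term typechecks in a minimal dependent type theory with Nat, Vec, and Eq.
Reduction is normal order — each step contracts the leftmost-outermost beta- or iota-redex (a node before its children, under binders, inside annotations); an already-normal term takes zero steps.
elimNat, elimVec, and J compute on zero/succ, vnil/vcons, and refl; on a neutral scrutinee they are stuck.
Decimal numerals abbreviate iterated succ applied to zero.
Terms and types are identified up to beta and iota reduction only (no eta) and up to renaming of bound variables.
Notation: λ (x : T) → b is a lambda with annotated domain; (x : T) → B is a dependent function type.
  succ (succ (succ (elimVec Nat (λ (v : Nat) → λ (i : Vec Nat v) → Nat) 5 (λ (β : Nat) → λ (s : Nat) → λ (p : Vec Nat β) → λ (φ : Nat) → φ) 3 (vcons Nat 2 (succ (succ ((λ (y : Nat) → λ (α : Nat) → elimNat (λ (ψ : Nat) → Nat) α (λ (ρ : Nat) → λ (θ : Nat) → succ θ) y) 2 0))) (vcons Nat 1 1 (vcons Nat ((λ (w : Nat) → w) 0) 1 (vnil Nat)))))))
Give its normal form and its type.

resulting normal form:
  8
the term's type:
  Nat


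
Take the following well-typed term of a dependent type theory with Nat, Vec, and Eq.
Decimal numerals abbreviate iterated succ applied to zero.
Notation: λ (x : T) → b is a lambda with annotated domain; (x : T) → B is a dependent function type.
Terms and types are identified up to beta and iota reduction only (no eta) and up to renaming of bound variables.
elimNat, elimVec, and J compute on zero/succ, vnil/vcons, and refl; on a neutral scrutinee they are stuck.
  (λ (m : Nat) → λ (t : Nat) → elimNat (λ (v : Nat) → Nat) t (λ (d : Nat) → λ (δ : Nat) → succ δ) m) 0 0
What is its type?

inferred type:
  Nat


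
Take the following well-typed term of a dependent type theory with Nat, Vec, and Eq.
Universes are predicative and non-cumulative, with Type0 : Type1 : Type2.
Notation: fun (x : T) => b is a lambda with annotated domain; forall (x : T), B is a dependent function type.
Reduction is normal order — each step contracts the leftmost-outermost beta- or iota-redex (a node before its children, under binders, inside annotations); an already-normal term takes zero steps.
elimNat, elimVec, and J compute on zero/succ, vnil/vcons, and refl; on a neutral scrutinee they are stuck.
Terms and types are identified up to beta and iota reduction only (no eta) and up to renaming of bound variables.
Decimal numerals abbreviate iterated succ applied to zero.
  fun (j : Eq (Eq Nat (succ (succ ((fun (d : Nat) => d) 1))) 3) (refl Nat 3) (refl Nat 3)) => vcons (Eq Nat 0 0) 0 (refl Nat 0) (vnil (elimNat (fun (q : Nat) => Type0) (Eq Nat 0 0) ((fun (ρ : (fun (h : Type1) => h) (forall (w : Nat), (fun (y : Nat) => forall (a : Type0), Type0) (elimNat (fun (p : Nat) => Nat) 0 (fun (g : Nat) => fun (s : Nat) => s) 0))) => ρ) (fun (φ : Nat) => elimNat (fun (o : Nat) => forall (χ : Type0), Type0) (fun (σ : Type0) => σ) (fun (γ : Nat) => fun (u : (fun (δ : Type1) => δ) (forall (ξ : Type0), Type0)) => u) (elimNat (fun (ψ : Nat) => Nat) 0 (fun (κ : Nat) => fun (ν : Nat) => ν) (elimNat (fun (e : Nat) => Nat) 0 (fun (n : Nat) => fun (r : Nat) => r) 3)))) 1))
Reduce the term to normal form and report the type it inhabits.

resulting normal form:
  fun (j : Eq (Eq Nat 3 3) (refl Nat 3) (refl Nat 3)) => vcons (Eq Nat 0 0) 0 (refl Nat 0) (vnil (Eq Nat 0 0))
the term's type:
  forall (j : Eq (Eq Nat 3 3) (refl Nat 3) (refl Nat 3)), Vec (Eq Nat 0 0) 1
observation: 19 normal-order steps normalize the term, beginning with a beta-redex.


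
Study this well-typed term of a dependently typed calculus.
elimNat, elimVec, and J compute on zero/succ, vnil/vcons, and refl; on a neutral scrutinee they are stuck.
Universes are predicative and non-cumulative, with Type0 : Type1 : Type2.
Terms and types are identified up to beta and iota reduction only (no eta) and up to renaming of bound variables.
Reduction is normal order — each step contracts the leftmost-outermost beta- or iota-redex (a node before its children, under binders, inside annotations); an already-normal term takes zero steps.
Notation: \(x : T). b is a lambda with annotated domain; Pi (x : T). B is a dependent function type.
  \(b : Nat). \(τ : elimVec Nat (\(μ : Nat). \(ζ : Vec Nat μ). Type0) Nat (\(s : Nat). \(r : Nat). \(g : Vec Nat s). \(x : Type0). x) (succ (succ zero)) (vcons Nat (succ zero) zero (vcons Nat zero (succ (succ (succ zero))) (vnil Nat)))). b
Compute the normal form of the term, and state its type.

reduced normal form:
  \(b : Nat). \(τ : Nat). b
inferred type:
  Pi (b : Nat). Pi (τ : Nat). Nat


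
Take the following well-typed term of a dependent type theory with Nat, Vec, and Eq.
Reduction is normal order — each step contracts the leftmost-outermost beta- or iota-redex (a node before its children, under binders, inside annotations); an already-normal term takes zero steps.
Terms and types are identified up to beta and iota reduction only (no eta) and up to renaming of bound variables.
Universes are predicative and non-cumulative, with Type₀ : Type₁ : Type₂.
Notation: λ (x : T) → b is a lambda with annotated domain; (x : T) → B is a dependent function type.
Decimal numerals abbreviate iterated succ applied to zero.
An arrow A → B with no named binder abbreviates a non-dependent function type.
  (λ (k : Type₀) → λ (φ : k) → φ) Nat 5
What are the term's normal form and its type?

reduced normal form:
  5
the term's type:
  Nat


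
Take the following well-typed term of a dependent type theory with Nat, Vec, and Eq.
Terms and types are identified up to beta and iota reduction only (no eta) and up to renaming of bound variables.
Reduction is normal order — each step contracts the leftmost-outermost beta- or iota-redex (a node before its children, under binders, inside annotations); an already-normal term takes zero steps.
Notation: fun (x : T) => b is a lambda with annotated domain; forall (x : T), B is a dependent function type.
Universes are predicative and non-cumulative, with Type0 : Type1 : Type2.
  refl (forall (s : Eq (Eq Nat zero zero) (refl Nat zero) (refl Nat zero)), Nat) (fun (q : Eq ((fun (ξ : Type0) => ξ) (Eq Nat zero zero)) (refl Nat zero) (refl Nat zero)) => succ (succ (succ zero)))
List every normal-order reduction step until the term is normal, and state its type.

normal-order reduction sequence:
  refl (forall (s : Eq (Eq Nat zero zero) (refl Nat zero) (refl Nat zero)), Nat) (fun (q : Eq ((fun (ξ : Type0) => ξ) (Eq Nat zero zero)) (refl Nat zero) (refl Nat zero)) => succ (succ (succ zero)))
  ~> refl (forall (s : Eq (Eq Nat zero zero) (refl Nat zero) (refl Nat zero)), Nat) (fun (q : Eq (Eq Nat zero zero) (refl Nat zero) (refl Nat zero)) => succ (succ (succ zero)))
type:
  Eq (forall (s : Eq (Eq Nat zero zero) (refl Nat zero) (refl Nat zero)), Nat) (fun (q : Eq (Eq Nat zero zero) (refl Nat zero) (refl Nat zero)) => succ (succ (succ zero))) (fun (ξ : Eq (Eq Nat zero zero) (refl Nat zero) (refl Nat zero)) => succ (succ (succ zero)))


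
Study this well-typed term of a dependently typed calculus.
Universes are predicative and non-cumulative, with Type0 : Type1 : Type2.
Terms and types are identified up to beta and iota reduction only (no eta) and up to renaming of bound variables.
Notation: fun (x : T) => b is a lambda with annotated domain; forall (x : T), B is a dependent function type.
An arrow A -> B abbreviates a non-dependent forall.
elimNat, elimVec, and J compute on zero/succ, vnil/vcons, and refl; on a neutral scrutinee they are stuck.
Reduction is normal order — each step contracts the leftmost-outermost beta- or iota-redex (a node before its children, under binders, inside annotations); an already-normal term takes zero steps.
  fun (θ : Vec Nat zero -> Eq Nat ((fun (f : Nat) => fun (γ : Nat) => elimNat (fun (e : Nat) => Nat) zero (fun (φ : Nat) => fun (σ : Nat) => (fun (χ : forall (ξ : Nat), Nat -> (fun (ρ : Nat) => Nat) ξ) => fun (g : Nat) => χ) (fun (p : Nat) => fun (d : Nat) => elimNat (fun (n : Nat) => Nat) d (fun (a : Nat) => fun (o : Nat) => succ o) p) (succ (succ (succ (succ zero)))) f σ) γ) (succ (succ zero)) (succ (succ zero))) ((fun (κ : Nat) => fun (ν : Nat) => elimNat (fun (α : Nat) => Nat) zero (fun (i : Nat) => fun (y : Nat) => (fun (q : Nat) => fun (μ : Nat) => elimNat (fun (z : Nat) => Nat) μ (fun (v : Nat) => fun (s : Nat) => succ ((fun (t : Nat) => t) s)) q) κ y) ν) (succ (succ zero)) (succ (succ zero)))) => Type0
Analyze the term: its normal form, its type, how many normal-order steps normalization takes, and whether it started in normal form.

reduced normal form:
  fun (θ : Vec Nat zero -> Eq Nat (succ (succ (succ (succ zero)))) (succ (succ (succ (succ zero))))) => Type0
inferred type:
  (Vec Nat zero -> Eq Nat (succ (succ (succ (succ zero)))) (succ (succ (succ (succ zero))))) -> Type1
normal-order step count: 62
already normal: no
first contracted redex: a beta-redex


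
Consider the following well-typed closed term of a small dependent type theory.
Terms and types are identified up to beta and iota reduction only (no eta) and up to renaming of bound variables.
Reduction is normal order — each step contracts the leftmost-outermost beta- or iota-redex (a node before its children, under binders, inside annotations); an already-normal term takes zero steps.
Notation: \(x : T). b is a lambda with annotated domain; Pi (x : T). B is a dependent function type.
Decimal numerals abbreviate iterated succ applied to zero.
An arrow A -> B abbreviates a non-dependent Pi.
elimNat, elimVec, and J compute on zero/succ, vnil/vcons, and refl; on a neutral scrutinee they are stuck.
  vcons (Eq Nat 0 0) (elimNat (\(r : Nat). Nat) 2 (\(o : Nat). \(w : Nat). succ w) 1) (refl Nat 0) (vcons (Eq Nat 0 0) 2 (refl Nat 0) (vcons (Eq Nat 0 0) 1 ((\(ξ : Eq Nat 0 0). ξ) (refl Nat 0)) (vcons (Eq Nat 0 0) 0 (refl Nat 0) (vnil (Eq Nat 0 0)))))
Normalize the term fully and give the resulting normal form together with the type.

reduced normal form:
  vcons (Eq Nat 0 0) 3 (refl Nat 0) (vcons (Eq Nat 0 0) 2 (refl Nat 0) (vcons (Eq Nat 0 0) 1 (refl Nat 0) (vcons (Eq Nat 0 0) 0 (refl Nat 0) (vnil (Eq Nat 0 0)))))
inferred type:
  Vec (Eq Nat 0 0) 4
observation: the first redex contracted is an elimNat iota-redex; the normal form is reached in 5 normal-order steps.


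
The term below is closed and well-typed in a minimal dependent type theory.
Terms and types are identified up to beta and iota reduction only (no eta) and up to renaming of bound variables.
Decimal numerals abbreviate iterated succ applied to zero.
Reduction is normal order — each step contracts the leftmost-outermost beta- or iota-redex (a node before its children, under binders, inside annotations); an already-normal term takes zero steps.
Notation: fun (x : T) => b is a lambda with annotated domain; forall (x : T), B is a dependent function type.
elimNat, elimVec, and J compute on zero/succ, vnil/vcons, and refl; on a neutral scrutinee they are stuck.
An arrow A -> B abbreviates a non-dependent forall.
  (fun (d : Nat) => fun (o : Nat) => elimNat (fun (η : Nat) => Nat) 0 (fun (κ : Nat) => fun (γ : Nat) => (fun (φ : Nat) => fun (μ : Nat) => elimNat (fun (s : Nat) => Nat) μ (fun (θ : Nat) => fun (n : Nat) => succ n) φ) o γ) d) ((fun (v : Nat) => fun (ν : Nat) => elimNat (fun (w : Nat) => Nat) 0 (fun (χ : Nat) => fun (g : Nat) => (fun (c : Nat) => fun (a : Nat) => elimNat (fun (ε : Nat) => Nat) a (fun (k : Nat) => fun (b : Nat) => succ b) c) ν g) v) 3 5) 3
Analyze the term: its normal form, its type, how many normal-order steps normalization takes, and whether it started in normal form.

reduced normal form:
  45
type:
  Nat
steps to reach normal form (normal order): 126
term was already normal: no
first redex: a beta-redex


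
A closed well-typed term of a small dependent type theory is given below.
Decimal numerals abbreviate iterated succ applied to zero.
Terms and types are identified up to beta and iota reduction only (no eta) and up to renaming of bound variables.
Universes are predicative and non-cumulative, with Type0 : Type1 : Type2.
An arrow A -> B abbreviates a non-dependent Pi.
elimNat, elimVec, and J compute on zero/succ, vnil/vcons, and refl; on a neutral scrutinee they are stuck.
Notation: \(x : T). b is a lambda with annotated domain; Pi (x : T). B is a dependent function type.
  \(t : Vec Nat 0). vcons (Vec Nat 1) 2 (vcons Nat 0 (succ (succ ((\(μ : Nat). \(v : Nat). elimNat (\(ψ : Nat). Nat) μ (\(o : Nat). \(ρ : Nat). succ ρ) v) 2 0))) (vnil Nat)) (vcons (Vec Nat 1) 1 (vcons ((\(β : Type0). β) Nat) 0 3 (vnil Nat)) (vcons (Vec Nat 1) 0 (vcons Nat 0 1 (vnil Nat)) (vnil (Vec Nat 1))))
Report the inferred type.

type:
  Vec Nat 0 -> Vec (Vec Nat 1) 3


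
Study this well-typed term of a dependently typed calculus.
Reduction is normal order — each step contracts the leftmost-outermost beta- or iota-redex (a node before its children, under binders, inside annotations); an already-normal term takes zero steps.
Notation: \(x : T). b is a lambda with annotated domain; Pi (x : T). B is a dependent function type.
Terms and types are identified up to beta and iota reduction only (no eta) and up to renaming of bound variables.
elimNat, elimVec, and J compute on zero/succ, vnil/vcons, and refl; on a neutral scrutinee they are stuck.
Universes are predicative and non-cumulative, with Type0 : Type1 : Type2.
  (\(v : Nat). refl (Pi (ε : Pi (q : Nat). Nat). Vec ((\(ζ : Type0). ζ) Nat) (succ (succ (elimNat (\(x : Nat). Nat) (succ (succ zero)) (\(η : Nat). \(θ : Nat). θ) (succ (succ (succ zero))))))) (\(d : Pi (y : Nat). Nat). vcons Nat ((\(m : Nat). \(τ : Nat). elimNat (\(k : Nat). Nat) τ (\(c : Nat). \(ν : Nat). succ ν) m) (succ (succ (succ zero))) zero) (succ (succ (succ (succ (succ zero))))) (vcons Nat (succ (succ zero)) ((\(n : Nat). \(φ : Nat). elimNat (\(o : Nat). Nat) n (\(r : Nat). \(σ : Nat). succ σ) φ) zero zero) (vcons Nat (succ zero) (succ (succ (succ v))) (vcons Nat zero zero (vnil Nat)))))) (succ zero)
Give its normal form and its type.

normal form:
  refl (Pi (v : Pi (ε : Nat). Nat). Vec Nat (succ (succ (succ (succ zero))))) (\(q : Pi (ζ : Nat). Nat). vcons Nat (succ (succ (succ zero))) (succ (succ (succ (succ (succ zero))))) (vcons Nat (succ (succ zero)) zero (vcons Nat (succ zero) (succ (succ (succ (succ zero)))) (vcons Nat zero zero (vnil Nat)))))
inferred type:
  Eq (Pi (v : Pi (ε : Nat). Nat). Vec Nat (succ (succ (succ (succ zero))))) (\(q : Pi (ζ : Nat). Nat). vcons Nat (succ (succ (succ zero))) (succ (succ (succ (succ (succ zero))))) (vcons Nat (succ (succ zero)) zero (vcons Nat (succ zero) (succ (succ (succ (succ zero)))) (vcons Nat zero zero (vnil Nat))))) (\(x : Pi (η : Nat). Nat). vcons Nat (succ (succ (succ zero))) (succ (succ (succ (succ (succ zero))))) (vcons Nat (succ (succ zero)) zero (vcons Nat (succ zero) (succ (succ (succ (succ zero)))) (vcons Nat zero zero (vnil Nat)))))
observation: the term reaches its normal form after 27 normal-order steps.


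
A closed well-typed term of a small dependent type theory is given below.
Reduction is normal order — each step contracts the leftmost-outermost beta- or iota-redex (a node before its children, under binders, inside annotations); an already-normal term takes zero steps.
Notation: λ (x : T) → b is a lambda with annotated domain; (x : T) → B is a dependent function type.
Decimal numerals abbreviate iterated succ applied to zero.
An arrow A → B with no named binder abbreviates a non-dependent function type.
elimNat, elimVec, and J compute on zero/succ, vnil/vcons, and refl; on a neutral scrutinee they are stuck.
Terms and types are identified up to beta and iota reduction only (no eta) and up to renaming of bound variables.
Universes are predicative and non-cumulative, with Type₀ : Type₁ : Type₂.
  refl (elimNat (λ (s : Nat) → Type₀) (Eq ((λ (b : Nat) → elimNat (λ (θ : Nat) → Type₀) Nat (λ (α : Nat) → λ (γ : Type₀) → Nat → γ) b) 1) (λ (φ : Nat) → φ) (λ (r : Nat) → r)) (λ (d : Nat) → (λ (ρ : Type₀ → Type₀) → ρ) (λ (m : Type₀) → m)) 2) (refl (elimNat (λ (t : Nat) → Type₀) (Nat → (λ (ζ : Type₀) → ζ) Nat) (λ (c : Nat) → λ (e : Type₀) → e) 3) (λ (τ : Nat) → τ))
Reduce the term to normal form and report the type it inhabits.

resulting normal form:
  refl (Eq (Nat → Nat) (λ (s : Nat) → s) (λ (b : Nat) → b)) (refl (Nat → Nat) (λ (θ : Nat) → θ))
type:
  Eq (Eq (Nat → Nat) (λ (s : Nat) → s) (λ (b : Nat) → b)) (refl (Nat → Nat) (λ (θ : Nat) → θ)) (refl (Nat → Nat) (λ (α : Nat) → α))
observation: the first redex contracted is an elimNat iota-redex; the normal form is reached in 25 normal-order steps.


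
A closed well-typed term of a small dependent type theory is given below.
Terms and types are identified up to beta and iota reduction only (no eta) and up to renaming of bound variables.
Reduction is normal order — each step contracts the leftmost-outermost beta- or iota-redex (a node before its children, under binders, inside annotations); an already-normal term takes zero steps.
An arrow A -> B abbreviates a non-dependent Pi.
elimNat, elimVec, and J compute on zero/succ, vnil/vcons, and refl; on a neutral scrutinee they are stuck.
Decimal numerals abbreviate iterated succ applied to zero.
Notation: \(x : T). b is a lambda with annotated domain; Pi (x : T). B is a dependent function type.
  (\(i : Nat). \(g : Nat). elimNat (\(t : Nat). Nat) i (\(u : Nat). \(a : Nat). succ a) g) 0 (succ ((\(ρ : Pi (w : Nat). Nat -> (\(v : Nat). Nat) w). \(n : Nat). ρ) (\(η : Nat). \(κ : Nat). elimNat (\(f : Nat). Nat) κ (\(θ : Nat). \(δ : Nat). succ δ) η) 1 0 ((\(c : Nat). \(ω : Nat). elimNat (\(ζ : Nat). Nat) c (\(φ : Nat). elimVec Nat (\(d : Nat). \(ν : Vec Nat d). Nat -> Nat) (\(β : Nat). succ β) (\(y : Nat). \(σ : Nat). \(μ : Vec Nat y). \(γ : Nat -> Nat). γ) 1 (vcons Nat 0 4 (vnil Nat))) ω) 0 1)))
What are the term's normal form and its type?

resulting normal form:
  2
type:
  Nat


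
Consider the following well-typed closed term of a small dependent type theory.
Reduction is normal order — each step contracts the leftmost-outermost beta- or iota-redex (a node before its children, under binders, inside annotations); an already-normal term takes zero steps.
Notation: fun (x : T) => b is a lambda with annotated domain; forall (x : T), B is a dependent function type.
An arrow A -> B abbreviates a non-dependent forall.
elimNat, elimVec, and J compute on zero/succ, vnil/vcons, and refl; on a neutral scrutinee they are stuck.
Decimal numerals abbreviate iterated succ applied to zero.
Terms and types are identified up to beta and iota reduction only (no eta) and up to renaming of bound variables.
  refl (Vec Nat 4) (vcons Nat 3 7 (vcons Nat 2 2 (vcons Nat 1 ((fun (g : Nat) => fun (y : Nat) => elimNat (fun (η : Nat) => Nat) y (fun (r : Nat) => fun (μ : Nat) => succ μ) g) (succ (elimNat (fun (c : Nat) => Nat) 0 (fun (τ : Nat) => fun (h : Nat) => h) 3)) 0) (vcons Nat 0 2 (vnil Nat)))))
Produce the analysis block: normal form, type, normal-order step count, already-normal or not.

reduced normal form:
  refl (Vec Nat 4) (vcons Nat 3 7 (vcons Nat 2 2 (vcons Nat 1 1 (vcons Nat 0 2 (vnil Nat)))))
the term's type:
  Eq (Vec Nat 4) (vcons Nat 3 7 (vcons Nat 2 2 (vcons Nat 1 1 (vcons Nat 0 2 (vnil Nat))))) (vcons Nat 3 7 (vcons Nat 2 2 (vcons Nat 1 1 (vcons Nat 0 2 (vnil Nat)))))
normal-order step count: 16
already normal: no
first contracted redex: a beta-redex


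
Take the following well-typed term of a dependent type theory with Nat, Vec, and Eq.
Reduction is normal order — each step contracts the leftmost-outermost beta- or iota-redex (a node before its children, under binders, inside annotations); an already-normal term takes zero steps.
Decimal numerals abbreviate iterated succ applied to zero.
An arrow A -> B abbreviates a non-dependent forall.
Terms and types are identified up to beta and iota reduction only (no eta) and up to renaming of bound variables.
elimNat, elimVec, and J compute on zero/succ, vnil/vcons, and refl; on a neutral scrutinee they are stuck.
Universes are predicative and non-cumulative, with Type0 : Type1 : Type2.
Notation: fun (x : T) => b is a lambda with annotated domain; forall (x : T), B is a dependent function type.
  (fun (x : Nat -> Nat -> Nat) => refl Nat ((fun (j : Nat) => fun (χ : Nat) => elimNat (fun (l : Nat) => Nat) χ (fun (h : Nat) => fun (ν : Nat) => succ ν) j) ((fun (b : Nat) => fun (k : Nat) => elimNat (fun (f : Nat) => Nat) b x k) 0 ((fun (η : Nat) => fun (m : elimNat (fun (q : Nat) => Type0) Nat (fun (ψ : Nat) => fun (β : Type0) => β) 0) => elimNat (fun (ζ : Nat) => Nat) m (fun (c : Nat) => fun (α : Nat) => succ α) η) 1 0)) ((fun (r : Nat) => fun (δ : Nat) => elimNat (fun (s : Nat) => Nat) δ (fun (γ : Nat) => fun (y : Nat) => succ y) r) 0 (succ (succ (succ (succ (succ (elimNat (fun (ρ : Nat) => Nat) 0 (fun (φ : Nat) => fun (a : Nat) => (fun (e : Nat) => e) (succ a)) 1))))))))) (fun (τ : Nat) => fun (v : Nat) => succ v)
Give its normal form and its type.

resulting normal form:
  refl Nat 7
the term's type:
  Eq Nat 7 7
observation: contracting a beta-redex first, the term normalizes in 27 steps.


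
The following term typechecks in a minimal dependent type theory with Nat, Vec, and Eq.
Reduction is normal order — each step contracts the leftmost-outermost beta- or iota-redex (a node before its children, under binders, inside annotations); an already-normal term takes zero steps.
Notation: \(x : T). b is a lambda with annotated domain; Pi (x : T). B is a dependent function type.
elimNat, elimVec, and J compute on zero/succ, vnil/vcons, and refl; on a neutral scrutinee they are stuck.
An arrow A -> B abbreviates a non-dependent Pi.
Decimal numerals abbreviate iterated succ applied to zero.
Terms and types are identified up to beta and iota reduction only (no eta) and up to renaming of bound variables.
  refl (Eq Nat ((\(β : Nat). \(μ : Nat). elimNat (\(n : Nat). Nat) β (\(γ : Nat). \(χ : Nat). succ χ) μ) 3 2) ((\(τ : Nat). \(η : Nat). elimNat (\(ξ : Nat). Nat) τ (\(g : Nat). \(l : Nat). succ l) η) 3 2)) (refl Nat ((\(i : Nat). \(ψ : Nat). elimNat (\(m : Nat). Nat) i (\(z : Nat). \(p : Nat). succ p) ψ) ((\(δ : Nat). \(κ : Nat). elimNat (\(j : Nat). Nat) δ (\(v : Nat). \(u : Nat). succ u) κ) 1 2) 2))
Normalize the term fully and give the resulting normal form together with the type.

resulting normal form:
  refl (Eq Nat 5 5) (refl Nat 5)
inferred type:
  Eq (Eq Nat 5 5) (refl Nat 5) (refl Nat 5)


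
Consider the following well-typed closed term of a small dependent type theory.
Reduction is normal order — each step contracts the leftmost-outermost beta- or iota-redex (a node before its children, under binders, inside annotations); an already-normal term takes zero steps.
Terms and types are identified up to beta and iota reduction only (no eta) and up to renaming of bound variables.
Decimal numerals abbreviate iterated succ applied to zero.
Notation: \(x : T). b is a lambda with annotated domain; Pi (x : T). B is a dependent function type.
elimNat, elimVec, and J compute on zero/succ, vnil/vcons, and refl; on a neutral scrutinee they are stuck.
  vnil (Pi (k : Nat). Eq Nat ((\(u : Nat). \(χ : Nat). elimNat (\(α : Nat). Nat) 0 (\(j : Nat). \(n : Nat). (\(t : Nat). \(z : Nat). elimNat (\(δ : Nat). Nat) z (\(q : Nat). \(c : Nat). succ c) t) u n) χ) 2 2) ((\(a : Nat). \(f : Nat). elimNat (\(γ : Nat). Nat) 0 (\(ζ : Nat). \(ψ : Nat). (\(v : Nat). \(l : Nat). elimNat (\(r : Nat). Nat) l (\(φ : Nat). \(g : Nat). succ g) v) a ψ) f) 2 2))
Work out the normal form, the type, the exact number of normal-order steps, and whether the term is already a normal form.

resulting normal form:
  vnil (Pi (k : Nat). Eq Nat 4 4)
inferred type:
  Vec (Pi (k : Nat). Eq Nat 4 4) 0
reduction steps (normal order): 54
started in normal form: no
first redex: a beta-redex
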